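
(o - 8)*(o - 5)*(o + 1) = o^3 - 12*o^2 + 27*o + 40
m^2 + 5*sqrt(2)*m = m*(m + 5*sqrt(2))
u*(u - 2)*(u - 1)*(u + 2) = u^4 - u^3 - 4*u^2 + 4*u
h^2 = h^2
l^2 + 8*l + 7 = (l + 1)*(l + 7)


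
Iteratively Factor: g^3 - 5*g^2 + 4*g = (g - 4)*(g^2 - g) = g*(g - 4)*(g - 1)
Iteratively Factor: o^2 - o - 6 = (o - 3)*(o + 2)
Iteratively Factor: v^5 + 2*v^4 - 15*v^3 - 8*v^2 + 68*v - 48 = (v - 1)*(v^4 + 3*v^3 - 12*v^2 - 20*v + 48) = (v - 1)*(v + 4)*(v^3 - v^2 - 8*v + 12) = (v - 2)*(v - 1)*(v + 4)*(v^2 + v - 6) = (v - 2)^2*(v - 1)*(v + 4)*(v + 3)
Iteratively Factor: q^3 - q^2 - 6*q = (q + 2)*(q^2 - 3*q) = q*(q + 2)*(q - 3)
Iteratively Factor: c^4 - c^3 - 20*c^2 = (c + 4)*(c^3 - 5*c^2) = c*(c + 4)*(c^2 - 5*c) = c*(c - 5)*(c + 4)*(c)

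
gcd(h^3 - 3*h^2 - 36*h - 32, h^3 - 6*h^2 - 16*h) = h - 8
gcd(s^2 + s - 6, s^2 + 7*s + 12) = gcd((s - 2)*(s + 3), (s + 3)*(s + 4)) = s + 3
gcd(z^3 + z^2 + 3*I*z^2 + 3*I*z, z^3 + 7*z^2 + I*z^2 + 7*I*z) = z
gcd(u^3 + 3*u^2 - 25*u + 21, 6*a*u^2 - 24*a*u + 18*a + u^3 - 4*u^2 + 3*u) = u^2 - 4*u + 3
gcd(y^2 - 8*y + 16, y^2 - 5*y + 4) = y - 4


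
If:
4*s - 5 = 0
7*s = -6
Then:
No Solution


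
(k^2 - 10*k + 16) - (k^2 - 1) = 17 - 10*k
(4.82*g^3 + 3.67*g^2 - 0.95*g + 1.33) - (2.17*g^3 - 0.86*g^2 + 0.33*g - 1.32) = 2.65*g^3 + 4.53*g^2 - 1.28*g + 2.65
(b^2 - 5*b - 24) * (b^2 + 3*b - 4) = b^4 - 2*b^3 - 43*b^2 - 52*b + 96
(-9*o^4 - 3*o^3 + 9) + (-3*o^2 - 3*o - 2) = -9*o^4 - 3*o^3 - 3*o^2 - 3*o + 7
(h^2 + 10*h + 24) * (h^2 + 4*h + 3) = h^4 + 14*h^3 + 67*h^2 + 126*h + 72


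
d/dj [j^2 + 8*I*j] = 2*j + 8*I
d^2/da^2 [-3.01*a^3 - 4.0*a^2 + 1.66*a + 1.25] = -18.06*a - 8.0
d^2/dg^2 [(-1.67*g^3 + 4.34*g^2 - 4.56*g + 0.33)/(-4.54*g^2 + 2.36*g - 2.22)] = (-5.6843418860808e-14*g^5 - 1.13686837721616e-13*g^4 + 79.9160720000002*g^3 + 169.1442*g^2 - 205.158888*g + 7.97906399999999)/(93.576664*g^6 - 145.930128*g^5 + 213.131208*g^4 - 155.860064*g^3 + 104.218344*g^2 - 34.893072*g + 10.941048)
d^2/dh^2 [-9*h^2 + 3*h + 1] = -18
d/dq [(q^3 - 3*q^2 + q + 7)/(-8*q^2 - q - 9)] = 2*(-4*q^4 - q^3 - 8*q^2 + 83*q - 1)/(64*q^4 + 16*q^3 + 145*q^2 + 18*q + 81)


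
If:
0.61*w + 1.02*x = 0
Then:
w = -1.67213114754098*x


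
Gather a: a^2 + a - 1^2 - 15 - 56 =a^2 + a - 72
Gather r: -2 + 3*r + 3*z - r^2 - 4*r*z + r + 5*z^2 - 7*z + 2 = -r^2 + r*(4 - 4*z) + 5*z^2 - 4*z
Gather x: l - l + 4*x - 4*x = 0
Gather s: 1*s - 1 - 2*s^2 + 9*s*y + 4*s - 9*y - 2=-2*s^2 + s*(9*y + 5) - 9*y - 3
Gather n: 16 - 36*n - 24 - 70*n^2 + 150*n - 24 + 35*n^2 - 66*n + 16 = -35*n^2 + 48*n - 16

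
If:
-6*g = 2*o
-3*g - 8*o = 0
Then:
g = 0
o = 0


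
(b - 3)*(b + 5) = b^2 + 2*b - 15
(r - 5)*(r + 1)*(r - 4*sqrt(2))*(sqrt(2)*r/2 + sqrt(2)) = sqrt(2)*r^4/2 - 4*r^3 - sqrt(2)*r^3 - 13*sqrt(2)*r^2/2 + 8*r^2 - 5*sqrt(2)*r + 52*r + 40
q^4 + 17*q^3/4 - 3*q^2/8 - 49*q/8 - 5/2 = (q - 5/4)*(q + 1/2)*(q + 1)*(q + 4)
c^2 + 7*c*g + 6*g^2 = (c + g)*(c + 6*g)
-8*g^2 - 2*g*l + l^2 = (-4*g + l)*(2*g + l)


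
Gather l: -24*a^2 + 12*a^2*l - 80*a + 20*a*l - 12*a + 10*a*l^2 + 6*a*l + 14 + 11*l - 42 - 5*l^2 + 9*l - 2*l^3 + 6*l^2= -24*a^2 - 92*a - 2*l^3 + l^2*(10*a + 1) + l*(12*a^2 + 26*a + 20) - 28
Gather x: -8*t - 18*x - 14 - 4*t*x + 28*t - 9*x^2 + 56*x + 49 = 20*t - 9*x^2 + x*(38 - 4*t) + 35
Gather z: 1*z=z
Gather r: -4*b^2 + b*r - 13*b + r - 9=-4*b^2 - 13*b + r*(b + 1) - 9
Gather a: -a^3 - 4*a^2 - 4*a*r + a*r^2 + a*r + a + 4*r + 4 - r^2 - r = -a^3 - 4*a^2 + a*(r^2 - 3*r + 1) - r^2 + 3*r + 4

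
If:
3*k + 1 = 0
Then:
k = -1/3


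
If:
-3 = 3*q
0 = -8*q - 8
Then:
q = -1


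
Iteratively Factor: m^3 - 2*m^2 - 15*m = (m + 3)*(m^2 - 5*m) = m*(m + 3)*(m - 5)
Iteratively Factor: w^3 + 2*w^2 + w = (w + 1)*(w^2 + w) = w*(w + 1)*(w + 1)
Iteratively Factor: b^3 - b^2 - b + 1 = (b - 1)*(b^2 - 1) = (b - 1)*(b + 1)*(b - 1)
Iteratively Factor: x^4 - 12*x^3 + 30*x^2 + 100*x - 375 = (x - 5)*(x^3 - 7*x^2 - 5*x + 75) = (x - 5)^2*(x^2 - 2*x - 15) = (x - 5)^3*(x + 3)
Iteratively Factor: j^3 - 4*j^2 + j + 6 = (j + 1)*(j^2 - 5*j + 6) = (j - 3)*(j + 1)*(j - 2)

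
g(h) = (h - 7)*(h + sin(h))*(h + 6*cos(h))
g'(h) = (1 - 6*sin(h))*(h - 7)*(h + sin(h)) + (h - 7)*(h + 6*cos(h))*(cos(h) + 1) + (h + sin(h))*(h + 6*cos(h)) = (7 - h)*(h + sin(h))*(6*sin(h) - 1) + (h - 7)*(h + 6*cos(h))*(cos(h) + 1) + (h + sin(h))*(h + 6*cos(h))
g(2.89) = 37.69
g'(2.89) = -2.42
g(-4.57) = -224.57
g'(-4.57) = -131.36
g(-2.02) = -121.86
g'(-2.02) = 205.85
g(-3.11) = -289.25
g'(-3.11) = 66.44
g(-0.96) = 35.14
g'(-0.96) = 48.28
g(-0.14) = 11.58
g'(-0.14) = -80.39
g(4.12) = -7.30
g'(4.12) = -55.09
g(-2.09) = -136.26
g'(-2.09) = 205.16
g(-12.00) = -1510.89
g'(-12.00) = -160.86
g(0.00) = 0.00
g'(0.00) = -84.00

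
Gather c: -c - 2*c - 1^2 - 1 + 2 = -3*c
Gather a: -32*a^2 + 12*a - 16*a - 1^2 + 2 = -32*a^2 - 4*a + 1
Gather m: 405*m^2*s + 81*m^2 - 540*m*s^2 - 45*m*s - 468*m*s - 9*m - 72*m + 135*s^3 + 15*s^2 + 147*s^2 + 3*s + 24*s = m^2*(405*s + 81) + m*(-540*s^2 - 513*s - 81) + 135*s^3 + 162*s^2 + 27*s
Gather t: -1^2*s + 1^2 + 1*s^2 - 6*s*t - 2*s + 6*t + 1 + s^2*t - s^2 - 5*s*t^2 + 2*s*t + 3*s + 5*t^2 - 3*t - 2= t^2*(5 - 5*s) + t*(s^2 - 4*s + 3)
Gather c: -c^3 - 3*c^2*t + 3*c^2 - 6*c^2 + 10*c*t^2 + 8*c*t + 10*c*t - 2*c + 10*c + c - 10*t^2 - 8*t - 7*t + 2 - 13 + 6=-c^3 + c^2*(-3*t - 3) + c*(10*t^2 + 18*t + 9) - 10*t^2 - 15*t - 5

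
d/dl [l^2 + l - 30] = 2*l + 1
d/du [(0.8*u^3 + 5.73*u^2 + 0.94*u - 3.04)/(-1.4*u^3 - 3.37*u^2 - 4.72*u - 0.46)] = (-8.88178419700125e-16*u^5 + 5.326*u^4 - 4.92*u^3 - 37.7498*u^2 - 25.7612*u - 14.7812)/(1.96*u^6 + 9.436*u^5 + 24.5729*u^4 + 33.1008*u^3 + 25.3788*u^2 + 4.3424*u + 0.2116)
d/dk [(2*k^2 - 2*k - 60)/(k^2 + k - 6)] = 4*(k^2 + 24*k + 18)/(k^4 + 2*k^3 - 11*k^2 - 12*k + 36)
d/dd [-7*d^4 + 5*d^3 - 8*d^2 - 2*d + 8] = -28*d^3 + 15*d^2 - 16*d - 2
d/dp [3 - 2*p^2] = -4*p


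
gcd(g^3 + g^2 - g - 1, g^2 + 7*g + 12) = 1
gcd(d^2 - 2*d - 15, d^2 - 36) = 1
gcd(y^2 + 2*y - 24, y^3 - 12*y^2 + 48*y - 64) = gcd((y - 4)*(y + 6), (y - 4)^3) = y - 4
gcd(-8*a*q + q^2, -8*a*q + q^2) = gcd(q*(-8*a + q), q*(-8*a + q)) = -8*a*q + q^2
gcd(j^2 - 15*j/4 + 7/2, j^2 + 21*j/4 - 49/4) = j - 7/4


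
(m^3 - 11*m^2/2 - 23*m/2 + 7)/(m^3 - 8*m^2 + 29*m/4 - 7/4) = 2*(m + 2)/(2*m - 1)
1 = 1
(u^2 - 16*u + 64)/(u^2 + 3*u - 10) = (u^2 - 16*u + 64)/(u^2 + 3*u - 10)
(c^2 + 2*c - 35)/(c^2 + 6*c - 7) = (c - 5)/(c - 1)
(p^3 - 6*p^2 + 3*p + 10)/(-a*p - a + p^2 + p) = (p^2 - 7*p + 10)/(-a + p)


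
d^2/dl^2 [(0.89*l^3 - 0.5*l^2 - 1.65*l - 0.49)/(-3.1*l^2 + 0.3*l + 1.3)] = (-1.4210854715202e-14*l^5 + 25.3094*l^3 + 38.2608*l^2 + 28.1382*l + 4.4406)/(29.791*l^6 - 8.649*l^5 - 36.642*l^4 + 7.227*l^3 + 15.366*l^2 - 1.521*l - 2.197)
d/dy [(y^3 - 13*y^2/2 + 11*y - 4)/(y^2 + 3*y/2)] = (4*y^4 + 12*y^3 - 83*y^2 + 32*y + 24)/(y^2*(4*y^2 + 12*y + 9))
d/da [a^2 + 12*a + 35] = 2*a + 12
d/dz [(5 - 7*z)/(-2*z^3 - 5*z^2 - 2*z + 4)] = (-28*z^3 - 5*z^2 + 50*z - 18)/(4*z^6 + 20*z^5 + 33*z^4 + 4*z^3 - 36*z^2 - 16*z + 16)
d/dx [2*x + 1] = 2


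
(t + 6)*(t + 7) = t^2 + 13*t + 42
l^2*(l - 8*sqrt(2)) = l^3 - 8*sqrt(2)*l^2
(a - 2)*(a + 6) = a^2 + 4*a - 12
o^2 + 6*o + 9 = (o + 3)^2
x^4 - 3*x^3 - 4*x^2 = x^2*(x - 4)*(x + 1)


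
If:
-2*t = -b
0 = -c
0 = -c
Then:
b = 2*t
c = 0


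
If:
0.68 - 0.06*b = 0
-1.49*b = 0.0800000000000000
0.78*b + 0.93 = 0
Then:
No Solution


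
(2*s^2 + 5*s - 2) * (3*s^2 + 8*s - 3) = 6*s^4 + 31*s^3 + 28*s^2 - 31*s + 6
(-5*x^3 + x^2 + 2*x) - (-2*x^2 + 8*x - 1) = -5*x^3 + 3*x^2 - 6*x + 1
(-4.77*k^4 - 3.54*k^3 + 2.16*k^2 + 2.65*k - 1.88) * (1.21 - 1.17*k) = 5.5809*k^5 - 1.6299*k^4 - 6.8106*k^3 - 0.4869*k^2 + 5.4061*k - 2.2748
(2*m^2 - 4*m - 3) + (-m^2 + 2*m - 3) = m^2 - 2*m - 6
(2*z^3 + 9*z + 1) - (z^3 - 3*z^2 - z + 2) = z^3 + 3*z^2 + 10*z - 1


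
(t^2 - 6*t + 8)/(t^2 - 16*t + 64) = (t^2 - 6*t + 8)/(t^2 - 16*t + 64)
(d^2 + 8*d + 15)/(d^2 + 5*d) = (d + 3)/d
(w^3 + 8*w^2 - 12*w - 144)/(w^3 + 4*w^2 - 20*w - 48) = (w + 6)/(w + 2)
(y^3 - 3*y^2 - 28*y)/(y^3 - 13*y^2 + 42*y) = (y + 4)/(y - 6)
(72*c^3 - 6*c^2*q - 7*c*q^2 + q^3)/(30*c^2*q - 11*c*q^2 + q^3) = (-12*c^2 - c*q + q^2)/(q*(-5*c + q))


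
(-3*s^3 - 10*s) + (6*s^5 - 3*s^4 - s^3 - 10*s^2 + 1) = 6*s^5 - 3*s^4 - 4*s^3 - 10*s^2 - 10*s + 1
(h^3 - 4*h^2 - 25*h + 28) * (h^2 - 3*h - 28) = h^5 - 7*h^4 - 41*h^3 + 215*h^2 + 616*h - 784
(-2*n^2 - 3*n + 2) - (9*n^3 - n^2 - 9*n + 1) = -9*n^3 - n^2 + 6*n + 1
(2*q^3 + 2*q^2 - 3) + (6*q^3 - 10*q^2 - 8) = 8*q^3 - 8*q^2 - 11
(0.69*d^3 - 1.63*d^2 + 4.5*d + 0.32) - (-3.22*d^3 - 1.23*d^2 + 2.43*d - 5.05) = 3.91*d^3 - 0.4*d^2 + 2.07*d + 5.37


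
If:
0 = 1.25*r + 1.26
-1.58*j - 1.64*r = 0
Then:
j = 1.05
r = -1.01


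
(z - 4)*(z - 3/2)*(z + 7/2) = z^3 - 2*z^2 - 53*z/4 + 21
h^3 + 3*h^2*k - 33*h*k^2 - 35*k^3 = (h - 5*k)*(h + k)*(h + 7*k)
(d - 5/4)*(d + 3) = d^2 + 7*d/4 - 15/4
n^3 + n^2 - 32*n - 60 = (n - 6)*(n + 2)*(n + 5)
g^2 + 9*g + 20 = (g + 4)*(g + 5)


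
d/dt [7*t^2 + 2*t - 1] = 14*t + 2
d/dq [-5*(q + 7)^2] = -10*q - 70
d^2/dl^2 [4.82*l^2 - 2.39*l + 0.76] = 9.64000000000000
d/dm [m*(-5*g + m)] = -5*g + 2*m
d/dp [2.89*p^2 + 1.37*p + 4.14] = 5.78*p + 1.37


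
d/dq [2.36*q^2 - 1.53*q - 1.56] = 4.72*q - 1.53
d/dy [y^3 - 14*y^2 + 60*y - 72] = 3*y^2 - 28*y + 60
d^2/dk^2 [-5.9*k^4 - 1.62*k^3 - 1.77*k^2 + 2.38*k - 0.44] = -70.8*k^2 - 9.72*k - 3.54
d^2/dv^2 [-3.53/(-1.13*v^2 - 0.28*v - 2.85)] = (-9.014914*v^2 - 2.233784*v + 3.53*(2.26*v + 0.28)*(4.52*v + 0.56) - 22.73673)/(1.13*v^2 + 0.28*v + 2.85)^3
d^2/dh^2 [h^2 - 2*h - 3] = 2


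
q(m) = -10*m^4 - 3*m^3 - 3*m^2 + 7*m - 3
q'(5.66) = -7568.14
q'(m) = -40*m^3 - 9*m^2 - 6*m + 7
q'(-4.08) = 2598.35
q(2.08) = -215.59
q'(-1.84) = 236.75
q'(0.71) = -16.11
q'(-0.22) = 8.31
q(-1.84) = -121.97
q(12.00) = -212895.00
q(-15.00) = -496908.00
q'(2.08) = -404.37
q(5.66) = -10866.25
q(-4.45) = -3750.58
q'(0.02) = 6.88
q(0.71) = -3.16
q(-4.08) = -2648.77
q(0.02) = -2.86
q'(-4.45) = 3380.32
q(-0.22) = -4.68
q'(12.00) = -70481.00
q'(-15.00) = 133072.00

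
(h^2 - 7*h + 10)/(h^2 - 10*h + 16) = (h - 5)/(h - 8)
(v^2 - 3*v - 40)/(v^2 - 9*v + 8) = (v + 5)/(v - 1)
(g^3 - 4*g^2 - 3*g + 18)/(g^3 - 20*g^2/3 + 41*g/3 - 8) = 3*(g^2 - g - 6)/(3*g^2 - 11*g + 8)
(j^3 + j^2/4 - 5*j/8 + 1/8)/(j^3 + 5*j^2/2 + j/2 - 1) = (j - 1/4)/(j + 2)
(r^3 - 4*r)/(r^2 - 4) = r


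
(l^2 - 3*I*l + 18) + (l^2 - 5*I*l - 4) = 2*l^2 - 8*I*l + 14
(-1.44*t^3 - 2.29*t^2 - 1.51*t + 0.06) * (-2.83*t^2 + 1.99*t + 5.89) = 4.0752*t^5 + 3.6151*t^4 - 8.7654*t^3 - 16.6628*t^2 - 8.7745*t + 0.3534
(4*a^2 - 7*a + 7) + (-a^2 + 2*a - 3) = 3*a^2 - 5*a + 4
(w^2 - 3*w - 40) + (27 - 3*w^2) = -2*w^2 - 3*w - 13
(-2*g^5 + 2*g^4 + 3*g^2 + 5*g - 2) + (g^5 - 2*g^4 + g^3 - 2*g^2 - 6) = -g^5 + g^3 + g^2 + 5*g - 8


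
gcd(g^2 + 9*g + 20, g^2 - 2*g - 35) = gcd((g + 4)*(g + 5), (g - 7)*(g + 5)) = g + 5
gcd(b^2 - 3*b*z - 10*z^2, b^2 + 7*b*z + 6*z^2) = 1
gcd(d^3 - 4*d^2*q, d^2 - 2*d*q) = d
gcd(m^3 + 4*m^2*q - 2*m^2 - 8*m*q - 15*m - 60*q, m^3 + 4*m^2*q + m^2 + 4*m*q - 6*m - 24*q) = m^2 + 4*m*q + 3*m + 12*q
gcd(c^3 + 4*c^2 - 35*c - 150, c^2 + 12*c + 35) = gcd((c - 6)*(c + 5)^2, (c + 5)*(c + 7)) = c + 5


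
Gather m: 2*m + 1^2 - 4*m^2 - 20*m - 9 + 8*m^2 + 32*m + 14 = 4*m^2 + 14*m + 6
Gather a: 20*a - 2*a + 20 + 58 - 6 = 18*a + 72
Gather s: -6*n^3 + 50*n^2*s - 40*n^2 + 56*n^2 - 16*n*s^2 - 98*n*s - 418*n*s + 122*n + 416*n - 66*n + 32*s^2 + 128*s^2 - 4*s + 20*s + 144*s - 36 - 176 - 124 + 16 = -6*n^3 + 16*n^2 + 472*n + s^2*(160 - 16*n) + s*(50*n^2 - 516*n + 160) - 320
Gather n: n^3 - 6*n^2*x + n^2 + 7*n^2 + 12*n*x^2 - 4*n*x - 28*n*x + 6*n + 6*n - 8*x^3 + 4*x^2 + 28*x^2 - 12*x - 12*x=n^3 + n^2*(8 - 6*x) + n*(12*x^2 - 32*x + 12) - 8*x^3 + 32*x^2 - 24*x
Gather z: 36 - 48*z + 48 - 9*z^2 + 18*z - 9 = -9*z^2 - 30*z + 75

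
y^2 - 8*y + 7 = (y - 7)*(y - 1)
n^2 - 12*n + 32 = (n - 8)*(n - 4)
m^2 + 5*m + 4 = (m + 1)*(m + 4)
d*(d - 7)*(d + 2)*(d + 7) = d^4 + 2*d^3 - 49*d^2 - 98*d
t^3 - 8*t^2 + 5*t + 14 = (t - 7)*(t - 2)*(t + 1)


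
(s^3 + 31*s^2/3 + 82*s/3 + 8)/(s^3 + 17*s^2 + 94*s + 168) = (s + 1/3)/(s + 7)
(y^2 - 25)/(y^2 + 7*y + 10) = (y - 5)/(y + 2)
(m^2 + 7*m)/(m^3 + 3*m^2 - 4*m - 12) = m*(m + 7)/(m^3 + 3*m^2 - 4*m - 12)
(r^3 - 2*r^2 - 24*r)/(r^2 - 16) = r*(r - 6)/(r - 4)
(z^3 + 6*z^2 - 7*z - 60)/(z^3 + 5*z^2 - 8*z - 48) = (z + 5)/(z + 4)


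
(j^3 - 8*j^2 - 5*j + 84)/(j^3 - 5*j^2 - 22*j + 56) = (j^2 - j - 12)/(j^2 + 2*j - 8)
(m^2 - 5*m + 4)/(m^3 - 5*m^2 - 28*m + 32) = (m - 4)/(m^2 - 4*m - 32)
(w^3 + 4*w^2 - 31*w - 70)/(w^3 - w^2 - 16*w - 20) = (w + 7)/(w + 2)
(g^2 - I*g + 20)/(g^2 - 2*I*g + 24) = (g - 5*I)/(g - 6*I)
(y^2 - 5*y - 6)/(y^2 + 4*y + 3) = (y - 6)/(y + 3)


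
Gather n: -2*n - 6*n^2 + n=-6*n^2 - n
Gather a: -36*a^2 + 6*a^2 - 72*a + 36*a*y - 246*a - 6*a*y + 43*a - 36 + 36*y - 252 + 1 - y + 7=-30*a^2 + a*(30*y - 275) + 35*y - 280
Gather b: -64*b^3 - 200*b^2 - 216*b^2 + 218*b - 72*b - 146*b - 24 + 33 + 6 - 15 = -64*b^3 - 416*b^2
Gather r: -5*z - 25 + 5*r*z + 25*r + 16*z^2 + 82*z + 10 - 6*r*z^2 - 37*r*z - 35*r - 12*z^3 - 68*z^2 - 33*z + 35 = r*(-6*z^2 - 32*z - 10) - 12*z^3 - 52*z^2 + 44*z + 20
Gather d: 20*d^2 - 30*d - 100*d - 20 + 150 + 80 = 20*d^2 - 130*d + 210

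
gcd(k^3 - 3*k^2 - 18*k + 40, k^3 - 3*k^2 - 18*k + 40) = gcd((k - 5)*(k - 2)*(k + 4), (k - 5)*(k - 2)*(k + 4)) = k^3 - 3*k^2 - 18*k + 40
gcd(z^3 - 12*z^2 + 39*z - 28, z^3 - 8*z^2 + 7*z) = z^2 - 8*z + 7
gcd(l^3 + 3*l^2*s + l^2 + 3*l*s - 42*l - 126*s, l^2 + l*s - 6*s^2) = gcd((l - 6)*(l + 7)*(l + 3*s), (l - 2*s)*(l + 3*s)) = l + 3*s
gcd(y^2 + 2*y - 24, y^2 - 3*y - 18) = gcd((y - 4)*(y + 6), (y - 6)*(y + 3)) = 1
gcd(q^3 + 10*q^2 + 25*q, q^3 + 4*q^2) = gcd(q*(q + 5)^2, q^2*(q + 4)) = q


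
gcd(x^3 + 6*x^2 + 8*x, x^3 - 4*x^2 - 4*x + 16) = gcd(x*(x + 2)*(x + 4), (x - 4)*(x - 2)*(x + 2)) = x + 2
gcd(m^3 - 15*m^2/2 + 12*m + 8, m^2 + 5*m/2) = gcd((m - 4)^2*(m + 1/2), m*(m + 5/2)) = 1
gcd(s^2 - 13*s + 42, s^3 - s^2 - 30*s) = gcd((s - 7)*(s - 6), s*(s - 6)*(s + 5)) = s - 6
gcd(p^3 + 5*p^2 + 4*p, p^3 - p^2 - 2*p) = p^2 + p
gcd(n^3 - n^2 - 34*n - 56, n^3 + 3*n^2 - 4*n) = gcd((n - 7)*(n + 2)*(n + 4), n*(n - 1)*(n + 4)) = n + 4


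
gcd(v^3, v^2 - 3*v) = v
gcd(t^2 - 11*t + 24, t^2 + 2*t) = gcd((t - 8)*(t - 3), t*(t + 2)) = 1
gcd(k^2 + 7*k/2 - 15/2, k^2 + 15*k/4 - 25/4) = k + 5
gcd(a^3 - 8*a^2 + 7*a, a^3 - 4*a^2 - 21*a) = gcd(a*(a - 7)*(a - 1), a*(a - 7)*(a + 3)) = a^2 - 7*a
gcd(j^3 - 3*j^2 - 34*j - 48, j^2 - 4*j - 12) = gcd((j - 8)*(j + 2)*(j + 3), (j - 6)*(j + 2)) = j + 2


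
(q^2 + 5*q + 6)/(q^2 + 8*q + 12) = (q + 3)/(q + 6)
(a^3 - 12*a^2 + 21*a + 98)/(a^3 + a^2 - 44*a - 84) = (a - 7)/(a + 6)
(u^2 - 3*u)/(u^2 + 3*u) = (u - 3)/(u + 3)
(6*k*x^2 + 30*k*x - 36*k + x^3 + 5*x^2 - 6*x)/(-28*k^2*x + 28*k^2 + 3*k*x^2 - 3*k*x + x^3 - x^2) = (6*k*x + 36*k + x^2 + 6*x)/(-28*k^2 + 3*k*x + x^2)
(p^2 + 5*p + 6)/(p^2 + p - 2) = (p + 3)/(p - 1)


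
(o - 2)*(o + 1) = o^2 - o - 2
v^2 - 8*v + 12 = (v - 6)*(v - 2)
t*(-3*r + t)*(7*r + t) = -21*r^2*t + 4*r*t^2 + t^3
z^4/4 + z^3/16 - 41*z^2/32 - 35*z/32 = z*(z/4 + 1/4)*(z - 5/2)*(z + 7/4)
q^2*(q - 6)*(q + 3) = q^4 - 3*q^3 - 18*q^2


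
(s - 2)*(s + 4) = s^2 + 2*s - 8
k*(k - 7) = k^2 - 7*k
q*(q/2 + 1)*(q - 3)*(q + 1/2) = q^4/2 - q^3/4 - 13*q^2/4 - 3*q/2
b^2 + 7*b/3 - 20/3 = (b - 5/3)*(b + 4)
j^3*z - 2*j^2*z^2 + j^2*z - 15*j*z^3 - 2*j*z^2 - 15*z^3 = (j - 5*z)*(j + 3*z)*(j*z + z)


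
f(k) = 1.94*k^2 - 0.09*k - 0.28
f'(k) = 3.88*k - 0.09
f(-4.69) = 42.81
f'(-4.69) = -18.29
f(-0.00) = -0.28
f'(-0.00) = -0.09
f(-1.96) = 7.35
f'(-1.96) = -7.69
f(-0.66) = 0.62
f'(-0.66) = -2.65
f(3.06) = 17.61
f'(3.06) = 11.78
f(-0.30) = -0.08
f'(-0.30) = -1.25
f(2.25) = 9.34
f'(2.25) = 8.64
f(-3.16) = 19.38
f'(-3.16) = -12.35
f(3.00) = 16.91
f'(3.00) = 11.55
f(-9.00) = 157.67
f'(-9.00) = -35.01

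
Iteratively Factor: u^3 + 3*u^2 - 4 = (u + 2)*(u^2 + u - 2) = (u + 2)^2*(u - 1)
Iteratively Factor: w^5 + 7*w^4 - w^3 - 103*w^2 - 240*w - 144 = (w - 4)*(w^4 + 11*w^3 + 43*w^2 + 69*w + 36) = (w - 4)*(w + 3)*(w^3 + 8*w^2 + 19*w + 12) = (w - 4)*(w + 1)*(w + 3)*(w^2 + 7*w + 12) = (w - 4)*(w + 1)*(w + 3)*(w + 4)*(w + 3)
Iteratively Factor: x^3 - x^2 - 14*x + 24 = (x - 3)*(x^2 + 2*x - 8) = (x - 3)*(x + 4)*(x - 2)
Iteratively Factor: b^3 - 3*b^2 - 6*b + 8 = (b + 2)*(b^2 - 5*b + 4) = (b - 4)*(b + 2)*(b - 1)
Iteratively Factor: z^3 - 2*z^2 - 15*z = (z - 5)*(z^2 + 3*z) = (z - 5)*(z + 3)*(z)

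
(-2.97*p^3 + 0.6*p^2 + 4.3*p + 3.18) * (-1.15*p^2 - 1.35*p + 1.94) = 3.4155*p^5 + 3.3195*p^4 - 11.5168*p^3 - 8.298*p^2 + 4.049*p + 6.1692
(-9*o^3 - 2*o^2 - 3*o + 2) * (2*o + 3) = -18*o^4 - 31*o^3 - 12*o^2 - 5*o + 6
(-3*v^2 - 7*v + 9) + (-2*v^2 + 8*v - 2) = -5*v^2 + v + 7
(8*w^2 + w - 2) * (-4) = -32*w^2 - 4*w + 8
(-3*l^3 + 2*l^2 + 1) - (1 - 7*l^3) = 4*l^3 + 2*l^2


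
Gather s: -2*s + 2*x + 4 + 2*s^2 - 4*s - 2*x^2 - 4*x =2*s^2 - 6*s - 2*x^2 - 2*x + 4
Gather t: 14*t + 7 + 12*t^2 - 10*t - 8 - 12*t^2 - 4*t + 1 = 0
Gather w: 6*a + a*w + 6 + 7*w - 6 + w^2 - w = 6*a + w^2 + w*(a + 6)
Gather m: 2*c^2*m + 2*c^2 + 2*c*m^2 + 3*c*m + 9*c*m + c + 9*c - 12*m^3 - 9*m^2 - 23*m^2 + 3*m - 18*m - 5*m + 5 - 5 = 2*c^2 + 10*c - 12*m^3 + m^2*(2*c - 32) + m*(2*c^2 + 12*c - 20)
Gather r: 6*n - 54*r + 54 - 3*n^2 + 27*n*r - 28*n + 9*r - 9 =-3*n^2 - 22*n + r*(27*n - 45) + 45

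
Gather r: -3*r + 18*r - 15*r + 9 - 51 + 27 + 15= 0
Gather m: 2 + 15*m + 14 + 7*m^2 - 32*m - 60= 7*m^2 - 17*m - 44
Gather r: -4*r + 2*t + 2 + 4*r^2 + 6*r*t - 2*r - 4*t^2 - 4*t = 4*r^2 + r*(6*t - 6) - 4*t^2 - 2*t + 2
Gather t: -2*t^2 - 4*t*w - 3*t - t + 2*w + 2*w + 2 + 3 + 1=-2*t^2 + t*(-4*w - 4) + 4*w + 6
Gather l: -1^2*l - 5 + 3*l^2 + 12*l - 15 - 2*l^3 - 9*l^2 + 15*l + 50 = -2*l^3 - 6*l^2 + 26*l + 30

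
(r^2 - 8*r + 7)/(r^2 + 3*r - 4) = (r - 7)/(r + 4)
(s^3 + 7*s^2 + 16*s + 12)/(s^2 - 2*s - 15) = (s^2 + 4*s + 4)/(s - 5)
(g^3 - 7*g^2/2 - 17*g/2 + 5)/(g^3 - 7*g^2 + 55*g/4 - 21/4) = 2*(g^2 - 3*g - 10)/(2*g^2 - 13*g + 21)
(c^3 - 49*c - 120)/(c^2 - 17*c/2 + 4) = 2*(c^2 + 8*c + 15)/(2*c - 1)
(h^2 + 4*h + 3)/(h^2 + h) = (h + 3)/h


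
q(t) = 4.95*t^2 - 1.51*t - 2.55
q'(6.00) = 57.89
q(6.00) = 166.59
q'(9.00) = 87.59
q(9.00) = 384.81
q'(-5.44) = -55.37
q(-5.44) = 152.15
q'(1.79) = 16.21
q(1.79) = 10.61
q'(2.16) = 19.87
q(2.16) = 17.28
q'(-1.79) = -19.23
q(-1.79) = 16.01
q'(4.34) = 41.46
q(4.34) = 84.13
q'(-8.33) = -83.98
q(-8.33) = 353.50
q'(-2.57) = -26.95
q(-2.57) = 34.02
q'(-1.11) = -12.50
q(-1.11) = 5.22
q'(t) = 9.9*t - 1.51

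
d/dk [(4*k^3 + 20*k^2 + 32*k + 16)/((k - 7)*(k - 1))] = 4*(k^4 - 16*k^3 - 27*k^2 + 62*k + 88)/(k^4 - 16*k^3 + 78*k^2 - 112*k + 49)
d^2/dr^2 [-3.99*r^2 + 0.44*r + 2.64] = -7.98000000000000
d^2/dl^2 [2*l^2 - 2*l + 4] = 4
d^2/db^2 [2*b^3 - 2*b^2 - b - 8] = 12*b - 4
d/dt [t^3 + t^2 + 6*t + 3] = 3*t^2 + 2*t + 6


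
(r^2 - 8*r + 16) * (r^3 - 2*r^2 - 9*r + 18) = r^5 - 10*r^4 + 23*r^3 + 58*r^2 - 288*r + 288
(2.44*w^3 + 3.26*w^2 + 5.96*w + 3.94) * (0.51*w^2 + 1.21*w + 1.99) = 1.2444*w^5 + 4.615*w^4 + 11.8398*w^3 + 15.7084*w^2 + 16.6278*w + 7.8406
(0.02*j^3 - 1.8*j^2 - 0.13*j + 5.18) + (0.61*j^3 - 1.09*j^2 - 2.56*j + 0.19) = 0.63*j^3 - 2.89*j^2 - 2.69*j + 5.37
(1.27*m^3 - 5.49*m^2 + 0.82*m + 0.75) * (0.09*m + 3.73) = 0.1143*m^4 + 4.243*m^3 - 20.4039*m^2 + 3.1261*m + 2.7975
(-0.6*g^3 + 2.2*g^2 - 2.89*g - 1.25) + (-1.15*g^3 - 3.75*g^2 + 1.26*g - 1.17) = -1.75*g^3 - 1.55*g^2 - 1.63*g - 2.42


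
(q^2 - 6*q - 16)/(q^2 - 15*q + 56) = (q + 2)/(q - 7)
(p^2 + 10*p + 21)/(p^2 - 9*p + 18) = (p^2 + 10*p + 21)/(p^2 - 9*p + 18)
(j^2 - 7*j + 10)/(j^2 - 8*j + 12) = (j - 5)/(j - 6)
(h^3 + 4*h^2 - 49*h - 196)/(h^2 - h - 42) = (h^2 + 11*h + 28)/(h + 6)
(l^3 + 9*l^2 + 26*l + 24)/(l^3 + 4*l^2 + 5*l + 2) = (l^2 + 7*l + 12)/(l^2 + 2*l + 1)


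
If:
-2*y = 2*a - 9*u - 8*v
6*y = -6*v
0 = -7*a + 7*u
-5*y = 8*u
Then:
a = 0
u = 0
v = 0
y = 0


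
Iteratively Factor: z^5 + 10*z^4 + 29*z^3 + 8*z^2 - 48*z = (z)*(z^4 + 10*z^3 + 29*z^2 + 8*z - 48) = z*(z - 1)*(z^3 + 11*z^2 + 40*z + 48) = z*(z - 1)*(z + 4)*(z^2 + 7*z + 12) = z*(z - 1)*(z + 4)^2*(z + 3)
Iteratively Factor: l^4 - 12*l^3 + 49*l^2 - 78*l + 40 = (l - 5)*(l^3 - 7*l^2 + 14*l - 8) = (l - 5)*(l - 2)*(l^2 - 5*l + 4) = (l - 5)*(l - 2)*(l - 1)*(l - 4)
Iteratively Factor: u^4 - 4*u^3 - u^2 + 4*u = (u - 4)*(u^3 - u) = (u - 4)*(u + 1)*(u^2 - u) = (u - 4)*(u - 1)*(u + 1)*(u)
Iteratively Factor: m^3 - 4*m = (m)*(m^2 - 4) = m*(m - 2)*(m + 2)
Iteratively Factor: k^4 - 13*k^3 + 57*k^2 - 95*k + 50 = (k - 5)*(k^3 - 8*k^2 + 17*k - 10) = (k - 5)*(k - 2)*(k^2 - 6*k + 5) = (k - 5)^2*(k - 2)*(k - 1)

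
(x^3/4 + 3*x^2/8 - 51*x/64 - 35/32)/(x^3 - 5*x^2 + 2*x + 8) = (16*x^3 + 24*x^2 - 51*x - 70)/(64*(x^3 - 5*x^2 + 2*x + 8))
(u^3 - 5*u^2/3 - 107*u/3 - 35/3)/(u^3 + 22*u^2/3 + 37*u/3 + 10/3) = (u - 7)/(u + 2)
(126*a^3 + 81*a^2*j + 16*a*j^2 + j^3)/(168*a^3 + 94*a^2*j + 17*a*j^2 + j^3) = (3*a + j)/(4*a + j)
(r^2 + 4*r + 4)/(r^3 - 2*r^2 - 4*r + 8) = (r + 2)/(r^2 - 4*r + 4)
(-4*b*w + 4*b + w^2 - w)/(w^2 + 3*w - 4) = (-4*b + w)/(w + 4)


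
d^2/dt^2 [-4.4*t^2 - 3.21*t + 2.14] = -8.80000000000000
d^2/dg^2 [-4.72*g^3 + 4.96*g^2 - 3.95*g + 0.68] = 9.92 - 28.32*g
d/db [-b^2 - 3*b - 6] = -2*b - 3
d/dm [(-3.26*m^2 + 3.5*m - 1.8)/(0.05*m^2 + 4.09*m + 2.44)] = (-13.5084*m^2 - 15.7288*m + 15.902)/(0.0025*m^4 + 0.409*m^3 + 16.9721*m^2 + 19.9592*m + 5.9536)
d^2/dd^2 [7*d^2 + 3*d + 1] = 14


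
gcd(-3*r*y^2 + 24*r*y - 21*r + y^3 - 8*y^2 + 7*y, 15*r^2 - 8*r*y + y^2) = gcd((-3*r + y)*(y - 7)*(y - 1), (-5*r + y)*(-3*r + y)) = -3*r + y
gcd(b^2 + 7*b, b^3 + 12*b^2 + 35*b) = b^2 + 7*b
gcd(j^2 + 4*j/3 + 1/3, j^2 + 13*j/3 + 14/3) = 1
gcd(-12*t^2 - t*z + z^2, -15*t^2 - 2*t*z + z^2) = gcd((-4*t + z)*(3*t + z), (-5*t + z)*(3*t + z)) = 3*t + z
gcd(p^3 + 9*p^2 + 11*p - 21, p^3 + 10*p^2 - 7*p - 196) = p + 7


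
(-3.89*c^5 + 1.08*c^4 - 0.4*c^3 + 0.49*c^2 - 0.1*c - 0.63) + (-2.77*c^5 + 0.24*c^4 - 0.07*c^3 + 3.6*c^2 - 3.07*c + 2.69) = -6.66*c^5 + 1.32*c^4 - 0.47*c^3 + 4.09*c^2 - 3.17*c + 2.06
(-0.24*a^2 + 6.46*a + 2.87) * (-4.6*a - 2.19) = 1.104*a^3 - 29.1904*a^2 - 27.3494*a - 6.2853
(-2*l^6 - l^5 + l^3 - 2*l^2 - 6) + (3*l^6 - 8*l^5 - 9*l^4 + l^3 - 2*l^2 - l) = l^6 - 9*l^5 - 9*l^4 + 2*l^3 - 4*l^2 - l - 6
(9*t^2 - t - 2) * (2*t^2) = 18*t^4 - 2*t^3 - 4*t^2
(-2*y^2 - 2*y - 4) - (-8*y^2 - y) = 6*y^2 - y - 4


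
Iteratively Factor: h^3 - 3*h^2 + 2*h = (h)*(h^2 - 3*h + 2) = h*(h - 2)*(h - 1)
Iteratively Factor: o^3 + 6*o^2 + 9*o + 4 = (o + 1)*(o^2 + 5*o + 4) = (o + 1)*(o + 4)*(o + 1)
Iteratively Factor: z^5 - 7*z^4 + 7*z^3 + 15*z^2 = (z - 5)*(z^4 - 2*z^3 - 3*z^2) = (z - 5)*(z - 3)*(z^3 + z^2) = (z - 5)*(z - 3)*(z + 1)*(z^2) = z*(z - 5)*(z - 3)*(z + 1)*(z)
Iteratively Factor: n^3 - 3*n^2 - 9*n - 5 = (n - 5)*(n^2 + 2*n + 1) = (n - 5)*(n + 1)*(n + 1)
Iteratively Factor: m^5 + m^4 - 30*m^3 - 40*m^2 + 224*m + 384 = (m + 4)*(m^4 - 3*m^3 - 18*m^2 + 32*m + 96) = (m - 4)*(m + 4)*(m^3 + m^2 - 14*m - 24) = (m - 4)*(m + 3)*(m + 4)*(m^2 - 2*m - 8) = (m - 4)^2*(m + 3)*(m + 4)*(m + 2)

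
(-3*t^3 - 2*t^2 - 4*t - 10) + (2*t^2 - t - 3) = -3*t^3 - 5*t - 13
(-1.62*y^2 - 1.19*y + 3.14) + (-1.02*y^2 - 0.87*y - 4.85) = -2.64*y^2 - 2.06*y - 1.71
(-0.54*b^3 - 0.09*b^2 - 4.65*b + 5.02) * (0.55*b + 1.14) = -0.297*b^4 - 0.6651*b^3 - 2.6601*b^2 - 2.54*b + 5.7228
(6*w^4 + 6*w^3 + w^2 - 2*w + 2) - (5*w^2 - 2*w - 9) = 6*w^4 + 6*w^3 - 4*w^2 + 11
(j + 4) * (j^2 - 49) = j^3 + 4*j^2 - 49*j - 196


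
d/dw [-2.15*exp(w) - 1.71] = -2.15*exp(w)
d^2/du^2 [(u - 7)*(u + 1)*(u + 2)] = 6*u - 8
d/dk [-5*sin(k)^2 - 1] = -5*sin(2*k)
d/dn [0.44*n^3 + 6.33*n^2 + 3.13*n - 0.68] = 1.32*n^2 + 12.66*n + 3.13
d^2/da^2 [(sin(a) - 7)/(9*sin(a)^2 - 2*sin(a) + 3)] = (-81*sin(a)^5 + 2250*sin(a)^4 - 54*sin(a)^3 - 4136*sin(a)^2 + 627*sin(a) + 334)/(9*sin(a)^2 - 2*sin(a) + 3)^3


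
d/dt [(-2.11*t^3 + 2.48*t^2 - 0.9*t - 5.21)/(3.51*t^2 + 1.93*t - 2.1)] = (-7.4061*t^4 - 8.1446*t^3 + 21.2384*t^2 + 26.1582*t + 11.9453)/(12.3201*t^4 + 13.5486*t^3 - 11.0171*t^2 - 8.106*t + 4.41)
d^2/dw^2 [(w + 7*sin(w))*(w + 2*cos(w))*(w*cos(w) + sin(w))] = -w^3*cos(w) - 7*w^2*sin(w) - 14*w^2*sin(2*w) - 4*w^2*cos(2*w) - 7*w*sin(w)/2 - 12*w*sin(2*w) - 63*w*sin(3*w)/2 + 10*w*cos(w) + 42*w*cos(2*w) + 2*sin(w) + 21*sin(2*w) + 7*cos(w)/2 + 6*cos(2*w) + 105*cos(3*w)/2 + 2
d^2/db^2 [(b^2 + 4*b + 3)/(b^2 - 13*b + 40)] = 2*(17*b^3 - 111*b^2 - 597*b + 4067)/(b^6 - 39*b^5 + 627*b^4 - 5317*b^3 + 25080*b^2 - 62400*b + 64000)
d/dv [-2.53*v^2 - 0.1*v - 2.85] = -5.06*v - 0.1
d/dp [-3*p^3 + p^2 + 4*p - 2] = -9*p^2 + 2*p + 4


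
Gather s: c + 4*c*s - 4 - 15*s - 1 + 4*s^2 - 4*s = c + 4*s^2 + s*(4*c - 19) - 5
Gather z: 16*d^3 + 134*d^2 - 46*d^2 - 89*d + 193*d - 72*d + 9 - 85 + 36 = 16*d^3 + 88*d^2 + 32*d - 40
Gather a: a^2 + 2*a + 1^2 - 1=a^2 + 2*a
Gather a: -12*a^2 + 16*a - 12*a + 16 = -12*a^2 + 4*a + 16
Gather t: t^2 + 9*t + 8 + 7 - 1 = t^2 + 9*t + 14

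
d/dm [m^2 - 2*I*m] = 2*m - 2*I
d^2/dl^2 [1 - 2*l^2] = -4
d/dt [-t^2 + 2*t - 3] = 2 - 2*t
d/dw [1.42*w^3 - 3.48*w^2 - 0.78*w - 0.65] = 4.26*w^2 - 6.96*w - 0.78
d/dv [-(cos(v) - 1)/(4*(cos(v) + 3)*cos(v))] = (-sin(v) + 3*sin(v)/cos(v)^2 + 2*tan(v))/(4*(cos(v) + 3)^2)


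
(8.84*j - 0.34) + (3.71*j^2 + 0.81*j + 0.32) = 3.71*j^2 + 9.65*j - 0.02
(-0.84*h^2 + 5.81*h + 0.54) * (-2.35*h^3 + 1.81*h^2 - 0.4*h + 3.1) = 1.974*h^5 - 15.1739*h^4 + 9.5831*h^3 - 3.9506*h^2 + 17.795*h + 1.674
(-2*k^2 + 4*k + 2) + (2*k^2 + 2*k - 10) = 6*k - 8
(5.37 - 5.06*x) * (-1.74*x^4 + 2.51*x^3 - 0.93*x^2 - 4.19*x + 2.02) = 8.8044*x^5 - 22.0444*x^4 + 18.1845*x^3 + 16.2073*x^2 - 32.7215*x + 10.8474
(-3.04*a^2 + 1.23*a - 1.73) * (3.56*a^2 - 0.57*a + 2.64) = -10.8224*a^4 + 6.1116*a^3 - 14.8855*a^2 + 4.2333*a - 4.5672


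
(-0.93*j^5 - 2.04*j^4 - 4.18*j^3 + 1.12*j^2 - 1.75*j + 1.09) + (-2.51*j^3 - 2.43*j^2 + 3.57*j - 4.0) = -0.93*j^5 - 2.04*j^4 - 6.69*j^3 - 1.31*j^2 + 1.82*j - 2.91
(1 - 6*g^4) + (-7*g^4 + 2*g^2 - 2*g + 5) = -13*g^4 + 2*g^2 - 2*g + 6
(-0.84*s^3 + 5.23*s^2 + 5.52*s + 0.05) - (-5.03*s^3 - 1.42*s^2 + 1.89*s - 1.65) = 4.19*s^3 + 6.65*s^2 + 3.63*s + 1.7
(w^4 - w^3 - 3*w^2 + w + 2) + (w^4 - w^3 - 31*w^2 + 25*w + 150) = 2*w^4 - 2*w^3 - 34*w^2 + 26*w + 152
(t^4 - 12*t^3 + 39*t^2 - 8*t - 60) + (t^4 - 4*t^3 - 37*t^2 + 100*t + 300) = 2*t^4 - 16*t^3 + 2*t^2 + 92*t + 240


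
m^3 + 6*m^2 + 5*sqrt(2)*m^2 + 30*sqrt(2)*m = m*(m + 6)*(m + 5*sqrt(2))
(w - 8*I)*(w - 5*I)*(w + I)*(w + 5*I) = w^4 - 7*I*w^3 + 33*w^2 - 175*I*w + 200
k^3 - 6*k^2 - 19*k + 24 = (k - 8)*(k - 1)*(k + 3)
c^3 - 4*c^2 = c^2*(c - 4)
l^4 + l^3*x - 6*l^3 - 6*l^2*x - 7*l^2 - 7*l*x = l*(l - 7)*(l + 1)*(l + x)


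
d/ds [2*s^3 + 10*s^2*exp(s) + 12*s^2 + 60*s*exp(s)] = 10*s^2*exp(s) + 6*s^2 + 80*s*exp(s) + 24*s + 60*exp(s)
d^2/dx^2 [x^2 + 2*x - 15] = 2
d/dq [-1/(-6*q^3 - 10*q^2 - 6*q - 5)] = 2*(-9*q^2 - 10*q - 3)/(6*q^3 + 10*q^2 + 6*q + 5)^2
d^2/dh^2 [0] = 0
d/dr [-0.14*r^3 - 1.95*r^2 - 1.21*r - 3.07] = -0.42*r^2 - 3.9*r - 1.21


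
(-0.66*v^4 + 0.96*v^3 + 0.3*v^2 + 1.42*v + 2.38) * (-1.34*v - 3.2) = 0.8844*v^5 + 0.8256*v^4 - 3.474*v^3 - 2.8628*v^2 - 7.7332*v - 7.616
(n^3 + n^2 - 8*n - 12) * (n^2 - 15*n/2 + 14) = n^5 - 13*n^4/2 - 3*n^3/2 + 62*n^2 - 22*n - 168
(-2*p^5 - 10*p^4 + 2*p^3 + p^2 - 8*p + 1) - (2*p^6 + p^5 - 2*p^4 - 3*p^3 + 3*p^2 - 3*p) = -2*p^6 - 3*p^5 - 8*p^4 + 5*p^3 - 2*p^2 - 5*p + 1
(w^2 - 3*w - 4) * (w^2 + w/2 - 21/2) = w^4 - 5*w^3/2 - 16*w^2 + 59*w/2 + 42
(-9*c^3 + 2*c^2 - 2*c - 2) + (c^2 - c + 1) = -9*c^3 + 3*c^2 - 3*c - 1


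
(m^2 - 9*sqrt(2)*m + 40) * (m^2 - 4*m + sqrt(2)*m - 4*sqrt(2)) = m^4 - 8*sqrt(2)*m^3 - 4*m^3 + 22*m^2 + 32*sqrt(2)*m^2 - 88*m + 40*sqrt(2)*m - 160*sqrt(2)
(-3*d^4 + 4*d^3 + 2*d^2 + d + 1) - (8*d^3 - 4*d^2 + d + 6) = -3*d^4 - 4*d^3 + 6*d^2 - 5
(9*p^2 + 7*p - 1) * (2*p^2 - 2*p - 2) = 18*p^4 - 4*p^3 - 34*p^2 - 12*p + 2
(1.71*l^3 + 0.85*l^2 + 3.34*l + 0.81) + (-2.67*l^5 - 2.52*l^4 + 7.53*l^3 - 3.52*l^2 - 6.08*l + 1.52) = -2.67*l^5 - 2.52*l^4 + 9.24*l^3 - 2.67*l^2 - 2.74*l + 2.33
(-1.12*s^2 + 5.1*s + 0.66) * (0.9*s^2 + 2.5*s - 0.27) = -1.008*s^4 + 1.79*s^3 + 13.6464*s^2 + 0.273*s - 0.1782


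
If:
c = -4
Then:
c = -4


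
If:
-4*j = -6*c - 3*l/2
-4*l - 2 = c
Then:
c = -4*l - 2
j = -45*l/8 - 3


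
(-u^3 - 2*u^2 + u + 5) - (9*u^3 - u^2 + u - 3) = -10*u^3 - u^2 + 8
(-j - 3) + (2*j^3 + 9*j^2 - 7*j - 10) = 2*j^3 + 9*j^2 - 8*j - 13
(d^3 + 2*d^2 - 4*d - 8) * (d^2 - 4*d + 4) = d^5 - 2*d^4 - 8*d^3 + 16*d^2 + 16*d - 32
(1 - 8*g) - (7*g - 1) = 2 - 15*g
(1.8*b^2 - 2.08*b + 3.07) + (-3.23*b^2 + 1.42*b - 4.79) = -1.43*b^2 - 0.66*b - 1.72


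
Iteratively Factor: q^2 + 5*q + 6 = (q + 2)*(q + 3)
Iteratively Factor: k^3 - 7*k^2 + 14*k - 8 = (k - 2)*(k^2 - 5*k + 4) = (k - 4)*(k - 2)*(k - 1)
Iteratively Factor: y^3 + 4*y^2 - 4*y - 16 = (y + 2)*(y^2 + 2*y - 8) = (y + 2)*(y + 4)*(y - 2)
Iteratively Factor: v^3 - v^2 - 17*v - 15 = (v + 1)*(v^2 - 2*v - 15) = (v - 5)*(v + 1)*(v + 3)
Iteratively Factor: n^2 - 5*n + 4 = (n - 1)*(n - 4)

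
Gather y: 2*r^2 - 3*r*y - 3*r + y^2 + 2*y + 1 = 2*r^2 - 3*r + y^2 + y*(2 - 3*r) + 1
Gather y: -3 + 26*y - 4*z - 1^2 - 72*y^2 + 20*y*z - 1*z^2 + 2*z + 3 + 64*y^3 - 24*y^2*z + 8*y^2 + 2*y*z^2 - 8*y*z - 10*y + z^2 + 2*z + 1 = 64*y^3 + y^2*(-24*z - 64) + y*(2*z^2 + 12*z + 16)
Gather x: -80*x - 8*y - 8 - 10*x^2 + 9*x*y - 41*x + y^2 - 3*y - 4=-10*x^2 + x*(9*y - 121) + y^2 - 11*y - 12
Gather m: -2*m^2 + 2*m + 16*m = -2*m^2 + 18*m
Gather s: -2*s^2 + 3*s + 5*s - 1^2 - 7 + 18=-2*s^2 + 8*s + 10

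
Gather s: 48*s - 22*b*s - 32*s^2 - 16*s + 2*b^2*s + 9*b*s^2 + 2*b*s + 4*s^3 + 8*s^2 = 4*s^3 + s^2*(9*b - 24) + s*(2*b^2 - 20*b + 32)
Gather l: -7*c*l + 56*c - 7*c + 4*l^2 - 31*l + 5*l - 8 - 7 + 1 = 49*c + 4*l^2 + l*(-7*c - 26) - 14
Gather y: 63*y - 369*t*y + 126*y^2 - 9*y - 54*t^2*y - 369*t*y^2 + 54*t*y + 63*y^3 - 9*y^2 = 63*y^3 + y^2*(117 - 369*t) + y*(-54*t^2 - 315*t + 54)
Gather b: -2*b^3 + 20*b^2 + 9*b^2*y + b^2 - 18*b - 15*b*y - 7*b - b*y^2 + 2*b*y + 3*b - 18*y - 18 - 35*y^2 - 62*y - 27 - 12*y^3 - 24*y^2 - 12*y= -2*b^3 + b^2*(9*y + 21) + b*(-y^2 - 13*y - 22) - 12*y^3 - 59*y^2 - 92*y - 45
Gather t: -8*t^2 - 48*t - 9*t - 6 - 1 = -8*t^2 - 57*t - 7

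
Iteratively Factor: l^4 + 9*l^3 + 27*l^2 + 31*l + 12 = (l + 3)*(l^3 + 6*l^2 + 9*l + 4) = (l + 1)*(l + 3)*(l^2 + 5*l + 4) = (l + 1)^2*(l + 3)*(l + 4)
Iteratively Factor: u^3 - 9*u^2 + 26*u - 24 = (u - 4)*(u^2 - 5*u + 6) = (u - 4)*(u - 2)*(u - 3)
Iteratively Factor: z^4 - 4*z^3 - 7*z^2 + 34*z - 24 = (z - 2)*(z^3 - 2*z^2 - 11*z + 12) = (z - 2)*(z + 3)*(z^2 - 5*z + 4) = (z - 4)*(z - 2)*(z + 3)*(z - 1)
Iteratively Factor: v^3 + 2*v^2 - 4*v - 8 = (v - 2)*(v^2 + 4*v + 4) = (v - 2)*(v + 2)*(v + 2)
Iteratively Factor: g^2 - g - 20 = (g - 5)*(g + 4)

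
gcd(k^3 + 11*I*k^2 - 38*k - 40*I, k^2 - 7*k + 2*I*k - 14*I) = k + 2*I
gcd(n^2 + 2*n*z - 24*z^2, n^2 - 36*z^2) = n + 6*z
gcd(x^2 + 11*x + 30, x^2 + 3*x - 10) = x + 5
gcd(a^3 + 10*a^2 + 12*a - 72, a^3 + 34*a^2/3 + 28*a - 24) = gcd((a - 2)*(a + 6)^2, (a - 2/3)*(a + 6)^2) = a^2 + 12*a + 36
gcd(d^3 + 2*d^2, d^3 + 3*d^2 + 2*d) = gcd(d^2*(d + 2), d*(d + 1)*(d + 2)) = d^2 + 2*d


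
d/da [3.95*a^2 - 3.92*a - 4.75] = 7.9*a - 3.92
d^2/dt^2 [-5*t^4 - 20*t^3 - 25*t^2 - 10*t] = -60*t^2 - 120*t - 50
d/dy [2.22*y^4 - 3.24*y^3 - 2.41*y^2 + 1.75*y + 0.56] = 8.88*y^3 - 9.72*y^2 - 4.82*y + 1.75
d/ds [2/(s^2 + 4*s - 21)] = 4*(-s - 2)/(s^2 + 4*s - 21)^2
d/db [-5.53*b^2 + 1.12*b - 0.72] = 1.12 - 11.06*b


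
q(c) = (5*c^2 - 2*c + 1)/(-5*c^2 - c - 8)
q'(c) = (10*c - 2)/(-5*c^2 - c - 8) + (10*c + 1)*(5*c^2 - 2*c + 1)/(-5*c^2 - c - 8)^2 = (-15*c^2 - 70*c + 17)/(25*c^4 + 10*c^3 + 81*c^2 + 16*c + 64)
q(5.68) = -0.86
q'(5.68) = -0.03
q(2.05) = -0.58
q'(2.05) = -0.20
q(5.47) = -0.86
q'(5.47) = -0.03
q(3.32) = -0.74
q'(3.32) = -0.09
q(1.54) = -0.46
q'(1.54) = -0.28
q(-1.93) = -0.95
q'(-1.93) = 0.16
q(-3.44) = -1.05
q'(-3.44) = 0.02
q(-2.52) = -1.02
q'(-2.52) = 0.07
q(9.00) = -0.92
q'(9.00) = -0.01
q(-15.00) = -1.03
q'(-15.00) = 0.00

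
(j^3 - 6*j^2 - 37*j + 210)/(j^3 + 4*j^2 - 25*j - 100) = (j^2 - j - 42)/(j^2 + 9*j + 20)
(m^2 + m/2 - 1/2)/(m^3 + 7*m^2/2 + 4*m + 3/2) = (2*m - 1)/(2*m^2 + 5*m + 3)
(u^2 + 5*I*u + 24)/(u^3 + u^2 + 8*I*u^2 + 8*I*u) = (u - 3*I)/(u*(u + 1))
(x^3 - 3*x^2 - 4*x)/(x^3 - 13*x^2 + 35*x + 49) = x*(x - 4)/(x^2 - 14*x + 49)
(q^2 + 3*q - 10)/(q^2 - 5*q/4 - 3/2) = 4*(q + 5)/(4*q + 3)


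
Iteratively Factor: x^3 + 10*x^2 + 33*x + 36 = (x + 4)*(x^2 + 6*x + 9) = (x + 3)*(x + 4)*(x + 3)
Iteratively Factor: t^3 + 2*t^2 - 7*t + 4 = (t + 4)*(t^2 - 2*t + 1) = (t - 1)*(t + 4)*(t - 1)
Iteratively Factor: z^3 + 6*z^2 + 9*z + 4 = (z + 4)*(z^2 + 2*z + 1) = (z + 1)*(z + 4)*(z + 1)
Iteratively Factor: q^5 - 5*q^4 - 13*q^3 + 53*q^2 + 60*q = (q - 4)*(q^4 - q^3 - 17*q^2 - 15*q) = q*(q - 4)*(q^3 - q^2 - 17*q - 15) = q*(q - 4)*(q + 1)*(q^2 - 2*q - 15) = q*(q - 4)*(q + 1)*(q + 3)*(q - 5)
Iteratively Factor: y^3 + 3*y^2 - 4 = (y - 1)*(y^2 + 4*y + 4) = (y - 1)*(y + 2)*(y + 2)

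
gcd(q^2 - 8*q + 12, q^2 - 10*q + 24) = q - 6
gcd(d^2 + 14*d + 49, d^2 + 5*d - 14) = d + 7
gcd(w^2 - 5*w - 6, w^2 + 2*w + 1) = w + 1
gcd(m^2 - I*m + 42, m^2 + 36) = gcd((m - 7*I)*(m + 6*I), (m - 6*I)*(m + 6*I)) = m + 6*I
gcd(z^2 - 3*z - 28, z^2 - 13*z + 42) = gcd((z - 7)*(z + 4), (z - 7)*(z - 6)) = z - 7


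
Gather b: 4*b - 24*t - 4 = 4*b - 24*t - 4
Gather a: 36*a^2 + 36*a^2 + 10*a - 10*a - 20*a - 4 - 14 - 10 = 72*a^2 - 20*a - 28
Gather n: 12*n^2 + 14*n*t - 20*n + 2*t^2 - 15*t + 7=12*n^2 + n*(14*t - 20) + 2*t^2 - 15*t + 7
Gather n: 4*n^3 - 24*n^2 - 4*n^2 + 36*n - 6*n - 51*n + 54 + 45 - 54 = 4*n^3 - 28*n^2 - 21*n + 45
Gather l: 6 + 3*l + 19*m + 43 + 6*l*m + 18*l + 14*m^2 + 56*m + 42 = l*(6*m + 21) + 14*m^2 + 75*m + 91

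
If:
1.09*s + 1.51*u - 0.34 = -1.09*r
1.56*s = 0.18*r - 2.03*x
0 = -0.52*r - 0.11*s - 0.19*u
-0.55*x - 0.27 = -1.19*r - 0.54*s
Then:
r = -0.08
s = 0.38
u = 0.01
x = -0.30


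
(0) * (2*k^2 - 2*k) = 0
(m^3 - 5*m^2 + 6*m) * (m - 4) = m^4 - 9*m^3 + 26*m^2 - 24*m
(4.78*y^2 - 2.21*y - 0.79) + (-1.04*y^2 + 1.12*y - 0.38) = 3.74*y^2 - 1.09*y - 1.17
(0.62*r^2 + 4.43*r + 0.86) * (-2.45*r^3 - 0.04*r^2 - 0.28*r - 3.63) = -1.519*r^5 - 10.8783*r^4 - 2.4578*r^3 - 3.5254*r^2 - 16.3217*r - 3.1218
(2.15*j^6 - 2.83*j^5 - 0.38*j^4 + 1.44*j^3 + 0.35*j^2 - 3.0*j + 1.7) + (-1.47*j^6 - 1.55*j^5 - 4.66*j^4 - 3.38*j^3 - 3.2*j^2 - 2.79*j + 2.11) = 0.68*j^6 - 4.38*j^5 - 5.04*j^4 - 1.94*j^3 - 2.85*j^2 - 5.79*j + 3.81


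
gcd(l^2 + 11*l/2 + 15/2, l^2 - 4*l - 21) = l + 3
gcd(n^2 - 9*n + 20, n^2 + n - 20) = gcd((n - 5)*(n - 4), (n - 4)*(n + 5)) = n - 4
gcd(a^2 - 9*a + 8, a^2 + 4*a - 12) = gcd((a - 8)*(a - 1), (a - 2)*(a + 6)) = 1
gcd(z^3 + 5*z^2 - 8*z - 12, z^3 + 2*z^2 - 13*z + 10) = z - 2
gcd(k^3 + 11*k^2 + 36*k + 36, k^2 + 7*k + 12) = k + 3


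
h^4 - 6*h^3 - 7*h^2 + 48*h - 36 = (h - 6)*(h - 2)*(h - 1)*(h + 3)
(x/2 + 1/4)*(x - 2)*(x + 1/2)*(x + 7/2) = x^4/2 + 5*x^3/4 - 21*x^2/8 - 53*x/16 - 7/8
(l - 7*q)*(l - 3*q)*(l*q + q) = l^3*q - 10*l^2*q^2 + l^2*q + 21*l*q^3 - 10*l*q^2 + 21*q^3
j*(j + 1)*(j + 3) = j^3 + 4*j^2 + 3*j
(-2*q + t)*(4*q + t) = -8*q^2 + 2*q*t + t^2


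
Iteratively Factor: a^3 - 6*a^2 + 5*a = (a - 1)*(a^2 - 5*a) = a*(a - 1)*(a - 5)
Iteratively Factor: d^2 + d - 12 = (d - 3)*(d + 4)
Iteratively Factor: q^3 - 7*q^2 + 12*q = (q)*(q^2 - 7*q + 12) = q*(q - 3)*(q - 4)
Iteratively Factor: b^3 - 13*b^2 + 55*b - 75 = (b - 3)*(b^2 - 10*b + 25) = (b - 5)*(b - 3)*(b - 5)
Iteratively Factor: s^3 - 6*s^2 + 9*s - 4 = (s - 1)*(s^2 - 5*s + 4) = (s - 1)^2*(s - 4)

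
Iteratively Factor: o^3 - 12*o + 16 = (o + 4)*(o^2 - 4*o + 4) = (o - 2)*(o + 4)*(o - 2)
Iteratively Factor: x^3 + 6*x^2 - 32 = (x + 4)*(x^2 + 2*x - 8) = (x - 2)*(x + 4)*(x + 4)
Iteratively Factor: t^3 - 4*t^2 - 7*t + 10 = (t - 1)*(t^2 - 3*t - 10) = (t - 1)*(t + 2)*(t - 5)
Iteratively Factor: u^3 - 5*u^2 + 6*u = (u)*(u^2 - 5*u + 6) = u*(u - 3)*(u - 2)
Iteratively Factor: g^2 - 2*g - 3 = (g + 1)*(g - 3)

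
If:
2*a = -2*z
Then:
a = -z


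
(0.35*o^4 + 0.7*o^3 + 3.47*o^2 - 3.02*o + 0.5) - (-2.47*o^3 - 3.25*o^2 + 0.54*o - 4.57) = 0.35*o^4 + 3.17*o^3 + 6.72*o^2 - 3.56*o + 5.07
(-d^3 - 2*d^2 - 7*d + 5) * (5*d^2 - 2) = -5*d^5 - 10*d^4 - 33*d^3 + 29*d^2 + 14*d - 10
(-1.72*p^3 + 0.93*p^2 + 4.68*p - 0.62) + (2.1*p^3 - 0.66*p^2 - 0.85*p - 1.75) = 0.38*p^3 + 0.27*p^2 + 3.83*p - 2.37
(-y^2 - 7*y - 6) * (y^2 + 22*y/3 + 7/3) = -y^4 - 43*y^3/3 - 179*y^2/3 - 181*y/3 - 14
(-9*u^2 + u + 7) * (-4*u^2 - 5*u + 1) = 36*u^4 + 41*u^3 - 42*u^2 - 34*u + 7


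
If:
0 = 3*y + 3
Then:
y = -1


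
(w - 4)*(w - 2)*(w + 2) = w^3 - 4*w^2 - 4*w + 16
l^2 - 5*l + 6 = (l - 3)*(l - 2)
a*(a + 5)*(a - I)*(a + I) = a^4 + 5*a^3 + a^2 + 5*a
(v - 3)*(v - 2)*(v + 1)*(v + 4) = v^4 - 15*v^2 + 10*v + 24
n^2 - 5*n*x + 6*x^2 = (n - 3*x)*(n - 2*x)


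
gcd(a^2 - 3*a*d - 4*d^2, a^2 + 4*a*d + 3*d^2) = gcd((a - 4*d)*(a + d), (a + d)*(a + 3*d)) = a + d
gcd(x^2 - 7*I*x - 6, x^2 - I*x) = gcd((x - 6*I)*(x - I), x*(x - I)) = x - I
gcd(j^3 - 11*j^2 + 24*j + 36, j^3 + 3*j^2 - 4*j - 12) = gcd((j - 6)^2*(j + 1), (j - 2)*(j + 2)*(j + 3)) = 1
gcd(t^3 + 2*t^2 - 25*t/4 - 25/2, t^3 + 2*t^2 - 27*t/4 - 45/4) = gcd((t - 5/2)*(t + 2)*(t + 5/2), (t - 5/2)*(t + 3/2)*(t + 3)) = t - 5/2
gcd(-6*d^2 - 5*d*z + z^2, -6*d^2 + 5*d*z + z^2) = 1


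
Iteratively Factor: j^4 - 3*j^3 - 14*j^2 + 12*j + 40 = (j + 2)*(j^3 - 5*j^2 - 4*j + 20) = (j - 5)*(j + 2)*(j^2 - 4) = (j - 5)*(j - 2)*(j + 2)*(j + 2)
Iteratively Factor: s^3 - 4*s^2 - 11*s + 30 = (s - 5)*(s^2 + s - 6) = (s - 5)*(s + 3)*(s - 2)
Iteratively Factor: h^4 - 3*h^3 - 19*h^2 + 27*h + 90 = (h + 2)*(h^3 - 5*h^2 - 9*h + 45) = (h + 2)*(h + 3)*(h^2 - 8*h + 15) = (h - 5)*(h + 2)*(h + 3)*(h - 3)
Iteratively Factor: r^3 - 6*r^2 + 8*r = (r - 4)*(r^2 - 2*r) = (r - 4)*(r - 2)*(r)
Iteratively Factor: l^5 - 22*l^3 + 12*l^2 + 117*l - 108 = (l + 4)*(l^4 - 4*l^3 - 6*l^2 + 36*l - 27) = (l - 1)*(l + 4)*(l^3 - 3*l^2 - 9*l + 27) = (l - 1)*(l + 3)*(l + 4)*(l^2 - 6*l + 9) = (l - 3)*(l - 1)*(l + 3)*(l + 4)*(l - 3)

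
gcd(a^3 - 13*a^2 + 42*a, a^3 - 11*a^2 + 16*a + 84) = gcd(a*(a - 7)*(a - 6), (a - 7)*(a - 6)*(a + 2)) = a^2 - 13*a + 42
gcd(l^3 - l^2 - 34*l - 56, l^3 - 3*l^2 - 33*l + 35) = l - 7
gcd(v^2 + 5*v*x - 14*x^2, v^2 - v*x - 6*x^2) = 1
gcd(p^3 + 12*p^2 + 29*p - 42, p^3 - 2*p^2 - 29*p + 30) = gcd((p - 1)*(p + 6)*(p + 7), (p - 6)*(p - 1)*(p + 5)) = p - 1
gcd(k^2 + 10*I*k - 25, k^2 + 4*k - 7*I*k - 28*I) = 1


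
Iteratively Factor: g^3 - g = (g + 1)*(g^2 - g) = (g - 1)*(g + 1)*(g)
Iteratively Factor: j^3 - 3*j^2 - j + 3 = (j + 1)*(j^2 - 4*j + 3) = (j - 3)*(j + 1)*(j - 1)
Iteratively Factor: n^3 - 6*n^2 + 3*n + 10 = (n - 2)*(n^2 - 4*n - 5) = (n - 5)*(n - 2)*(n + 1)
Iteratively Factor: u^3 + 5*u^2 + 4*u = (u)*(u^2 + 5*u + 4) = u*(u + 1)*(u + 4)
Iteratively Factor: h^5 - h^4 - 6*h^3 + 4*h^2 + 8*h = (h - 2)*(h^4 + h^3 - 4*h^2 - 4*h) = (h - 2)*(h + 1)*(h^3 - 4*h) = h*(h - 2)*(h + 1)*(h^2 - 4) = h*(h - 2)*(h + 1)*(h + 2)*(h - 2)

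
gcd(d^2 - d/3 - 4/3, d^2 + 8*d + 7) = d + 1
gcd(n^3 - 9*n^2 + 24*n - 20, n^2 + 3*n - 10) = n - 2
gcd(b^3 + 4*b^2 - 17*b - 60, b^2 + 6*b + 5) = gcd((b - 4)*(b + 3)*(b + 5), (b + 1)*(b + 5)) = b + 5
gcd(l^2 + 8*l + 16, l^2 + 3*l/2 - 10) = l + 4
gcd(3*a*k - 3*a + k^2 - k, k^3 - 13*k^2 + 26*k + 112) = 1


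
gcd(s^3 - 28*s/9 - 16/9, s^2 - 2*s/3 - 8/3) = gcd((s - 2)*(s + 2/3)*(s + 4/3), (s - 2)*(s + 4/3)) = s^2 - 2*s/3 - 8/3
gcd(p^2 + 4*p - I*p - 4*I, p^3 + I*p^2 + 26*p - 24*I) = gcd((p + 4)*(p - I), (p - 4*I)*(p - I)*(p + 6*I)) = p - I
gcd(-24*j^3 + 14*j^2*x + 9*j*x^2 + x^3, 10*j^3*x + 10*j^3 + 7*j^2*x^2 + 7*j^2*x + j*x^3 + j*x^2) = 1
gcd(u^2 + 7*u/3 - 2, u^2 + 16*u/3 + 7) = u + 3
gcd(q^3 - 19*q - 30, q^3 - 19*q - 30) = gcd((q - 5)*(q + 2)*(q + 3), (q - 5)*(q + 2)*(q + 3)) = q^3 - 19*q - 30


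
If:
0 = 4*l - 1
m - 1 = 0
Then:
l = 1/4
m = 1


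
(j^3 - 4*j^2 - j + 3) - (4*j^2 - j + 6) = j^3 - 8*j^2 - 3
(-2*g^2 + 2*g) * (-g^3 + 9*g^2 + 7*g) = 2*g^5 - 20*g^4 + 4*g^3 + 14*g^2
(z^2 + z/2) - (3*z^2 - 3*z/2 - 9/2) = -2*z^2 + 2*z + 9/2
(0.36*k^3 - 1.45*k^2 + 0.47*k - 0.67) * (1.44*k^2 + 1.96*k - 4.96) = 0.5184*k^5 - 1.3824*k^4 - 3.9508*k^3 + 7.1484*k^2 - 3.6444*k + 3.3232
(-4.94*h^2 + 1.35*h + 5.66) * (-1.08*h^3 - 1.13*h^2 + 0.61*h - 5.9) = 5.3352*h^5 + 4.1242*h^4 - 10.6517*h^3 + 23.5737*h^2 - 4.5124*h - 33.394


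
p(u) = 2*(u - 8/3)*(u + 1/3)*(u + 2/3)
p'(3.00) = 29.11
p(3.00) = 8.15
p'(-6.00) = 251.11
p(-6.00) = -523.85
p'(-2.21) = 39.15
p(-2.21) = -28.25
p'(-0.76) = 3.64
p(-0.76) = -0.27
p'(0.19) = -5.94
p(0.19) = -2.22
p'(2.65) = 19.58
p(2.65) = -0.33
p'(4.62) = 92.38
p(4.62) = 102.30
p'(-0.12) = -4.00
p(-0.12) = -0.65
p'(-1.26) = 13.04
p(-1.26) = -4.32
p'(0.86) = -6.18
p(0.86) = -6.58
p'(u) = 2*(u - 8/3)*(u + 1/3) + 2*(u - 8/3)*(u + 2/3) + 2*(u + 1/3)*(u + 2/3) = 6*u^2 - 20*u/3 - 44/9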